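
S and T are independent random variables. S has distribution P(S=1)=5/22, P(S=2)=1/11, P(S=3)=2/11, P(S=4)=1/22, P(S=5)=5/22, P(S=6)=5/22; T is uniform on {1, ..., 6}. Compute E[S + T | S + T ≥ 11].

P(S + T ≥ 11) = 5/44.
Summing (S+T)·P(x,y) over outcomes with S + T ≥ 11 gives 85/66.
E[S + T | S + T ≥ 11] = (85/66) / (5/44) = 34/3.

34/3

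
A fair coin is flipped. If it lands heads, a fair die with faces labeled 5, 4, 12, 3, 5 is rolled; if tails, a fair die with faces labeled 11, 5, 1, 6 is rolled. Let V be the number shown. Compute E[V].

E[V | heads] = (5+4+12+3+5)/5 = 29/5.
E[V | tails] = (11+5+1+6)/4 = 23/4.
E[V] = (1/2)·(29/5) + (1/2)·(23/4) = 231/40.

231/40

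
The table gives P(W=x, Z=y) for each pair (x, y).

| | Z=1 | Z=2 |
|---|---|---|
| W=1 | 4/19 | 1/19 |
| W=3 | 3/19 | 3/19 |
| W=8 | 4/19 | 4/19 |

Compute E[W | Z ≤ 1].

P(Z ≤ 1) = 11/19.
Σ W·P over the event = 1·(4/19) + 3·(3/19) + 8·(4/19) = 45/19.
E[W | Z ≤ 1] = (45/19) / (11/19) = 45/11.

45/11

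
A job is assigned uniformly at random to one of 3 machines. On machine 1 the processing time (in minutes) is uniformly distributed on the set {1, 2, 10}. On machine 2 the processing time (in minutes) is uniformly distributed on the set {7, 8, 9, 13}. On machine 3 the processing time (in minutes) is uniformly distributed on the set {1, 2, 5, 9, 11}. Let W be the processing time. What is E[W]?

1151/180

E[W | machine 1] = (1+2+10)/3 = 13/3.
E[W | machine 2] = (7+8+9+13)/4 = 37/4.
E[W | machine 3] = (1+2+5+9+11)/5 = 28/5.
E[W] = (1/3)·(13/3) + (1/3)·(37/4) + (1/3)·(28/5) = 1151/180.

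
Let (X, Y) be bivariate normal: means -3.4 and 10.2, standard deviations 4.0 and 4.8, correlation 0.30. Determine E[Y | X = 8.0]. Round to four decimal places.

14.3040

The regression of Y on X has slope ρ·σ_Y/σ_X and passes through (μ_X, μ_Y).
E[Y | X=8.0] = 10.2 + (0.30)·(4.8/4.0)·(8.0 − (-3.4)) = 10.2 + (0.36)·(11.4) = 14.3040.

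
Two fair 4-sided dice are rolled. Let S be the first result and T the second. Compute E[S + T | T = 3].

11/2

Outcomes with T = 3: (1,3), (2,3), (3,3), (4,3), each with probability 1/16.
E[S + T | T = 3] = (4 + 5 + 6 + 7) / 4 = 11/2.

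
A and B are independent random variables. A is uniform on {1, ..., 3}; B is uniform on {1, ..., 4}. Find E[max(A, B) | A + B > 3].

Outcomes with A + B > 3: (1,3), (1,4), (2,2), (2,3), (2,4), (3,1), (3,2), (3,3), (3,4), each with probability 1/12.
E[max(A, B) | A + B > 3] = (3 + 4 + 2 + 3 + 4 + 3 + 3 + 3 + 4) / 9 = 29/9.

29/9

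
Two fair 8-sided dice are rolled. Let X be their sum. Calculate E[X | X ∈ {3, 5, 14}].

P(X ∈ {3, 5, 14}) = 9/64.
Σ over the event: 3·1/32 + 5·1/16 + 14·3/64 = 17/16.
E[X | X ∈ {3, 5, 14}] = (17/16) / (9/64) = 68/9.

68/9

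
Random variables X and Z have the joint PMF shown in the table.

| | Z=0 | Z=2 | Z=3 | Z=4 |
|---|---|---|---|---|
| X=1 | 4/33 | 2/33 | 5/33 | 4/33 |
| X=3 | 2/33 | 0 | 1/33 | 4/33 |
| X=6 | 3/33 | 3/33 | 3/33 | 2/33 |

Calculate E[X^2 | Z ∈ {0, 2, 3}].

P(Z ∈ {0, 2, 3}) = 23/33.
Σ X^2·P over the event = 1·(4/33) + 1·(2/33) + 1·(5/33) + 9·(2/33) + 9·(1/33) + 36·(3/33) + 36·(3/33) + 36·(3/33) = 362/33.
E[X^2 | Z ∈ {0, 2, 3}] = (362/33) / (23/33) = 362/23.

362/23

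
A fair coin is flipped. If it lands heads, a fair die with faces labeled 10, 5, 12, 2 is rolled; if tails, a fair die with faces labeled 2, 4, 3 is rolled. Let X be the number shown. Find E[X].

E[X | heads] = (10+5+12+2)/4 = 29/4.
E[X | tails] = (2+4+3)/3 = 3.
By the law of total expectation,
E[X] = (1/2)·(29/4) + (1/2)·(3) = 41/8.

41/8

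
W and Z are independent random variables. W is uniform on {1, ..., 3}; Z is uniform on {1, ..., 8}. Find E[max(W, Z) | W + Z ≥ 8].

P(W + Z ≥ 8) = 3/8.
Summing max(W,Z)·P(x,y) over outcomes with W + Z ≥ 8 gives 31/12.
E[max(W, Z) | W + Z ≥ 8] = (31/12) / (3/8) = 62/9.

62/9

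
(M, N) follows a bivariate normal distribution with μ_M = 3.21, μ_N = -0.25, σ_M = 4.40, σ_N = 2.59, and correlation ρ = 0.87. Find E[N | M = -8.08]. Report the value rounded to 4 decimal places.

-6.0318

E[N | M=x] = μ_N + ρ(σ_N/σ_M)(x − μ_M) for jointly normal variables.
E[N | M=-8.08] = -0.25 + (0.87)·(2.59/4.40)·(-8.08 − (3.21)) = -0.25 + (0.512114)·(-11.29) = -6.0318.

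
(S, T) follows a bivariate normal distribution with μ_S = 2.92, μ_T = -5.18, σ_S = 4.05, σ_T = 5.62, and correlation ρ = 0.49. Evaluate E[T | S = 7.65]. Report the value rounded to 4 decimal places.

The regression of T on S has slope ρ·σ_T/σ_S and passes through (μ_S, μ_T).
E[T | S=7.65] = -5.18 + (0.49)·(5.62/4.05)·(7.65 − (2.92)) = -5.18 + (0.67995)·(4.73) = -1.9638.

-1.9638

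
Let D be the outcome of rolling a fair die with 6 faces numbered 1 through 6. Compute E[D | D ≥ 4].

5

Given D ≥ 4, D is equally likely to be any of {4, 5, 6}.
E[D | D ≥ 4] = (4 + 5 + 6) / 3 = 5.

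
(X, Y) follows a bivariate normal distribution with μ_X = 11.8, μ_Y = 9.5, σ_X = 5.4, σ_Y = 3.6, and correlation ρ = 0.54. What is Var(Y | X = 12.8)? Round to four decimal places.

For a bivariate normal, Var(Y | X=x) = σ_Y²(1 − ρ²).
Var(Y | X=12.8) = (3.6)²·(1 − (0.54)²) = 12.96·0.7084 = 9.1809.

9.1809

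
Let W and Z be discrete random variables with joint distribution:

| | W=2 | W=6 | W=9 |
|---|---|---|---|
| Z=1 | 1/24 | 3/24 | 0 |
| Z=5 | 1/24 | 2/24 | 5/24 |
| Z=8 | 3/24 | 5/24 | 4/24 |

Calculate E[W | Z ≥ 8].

6

P(Z ≥ 8) = 1/2.
Summing W·P(W=x,Z=y) over the conditioning event gives 3.
E[W | Z ≥ 8] = (3) / (1/2) = 6.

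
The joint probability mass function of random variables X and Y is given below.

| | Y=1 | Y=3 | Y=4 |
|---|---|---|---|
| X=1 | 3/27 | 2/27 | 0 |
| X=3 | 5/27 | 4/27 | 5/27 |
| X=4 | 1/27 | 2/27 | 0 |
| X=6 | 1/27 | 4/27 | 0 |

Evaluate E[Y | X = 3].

P(X = 3) = 14/27.
Σ Y·P over the event = 1·(5/27) + 3·(4/27) + 4·(5/27) = 37/27.
E[Y | X = 3] = (37/27) / (14/27) = 37/14.

37/14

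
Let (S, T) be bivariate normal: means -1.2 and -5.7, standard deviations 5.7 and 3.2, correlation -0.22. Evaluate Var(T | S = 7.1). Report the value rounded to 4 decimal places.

The conditional variance in a bivariate normal is σ_T²(1 − ρ²), independent of x.
Var(T | S=7.1) = (3.2)²·(1 − (-0.22)²) = 10.24·0.9516 = 9.7444.

9.7444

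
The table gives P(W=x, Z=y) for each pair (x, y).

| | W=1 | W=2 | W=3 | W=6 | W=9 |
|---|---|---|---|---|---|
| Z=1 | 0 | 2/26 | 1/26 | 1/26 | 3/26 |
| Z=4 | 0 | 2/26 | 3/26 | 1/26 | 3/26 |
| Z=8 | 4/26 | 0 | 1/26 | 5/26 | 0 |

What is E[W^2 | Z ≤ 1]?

P(Z ≤ 1) = 7/26.
Σ W^2·P over the event = 4·(2/26) + 9·(1/26) + 36·(1/26) + 81·(3/26) = 148/13.
E[W^2 | Z ≤ 1] = (148/13) / (7/26) = 296/7.

296/7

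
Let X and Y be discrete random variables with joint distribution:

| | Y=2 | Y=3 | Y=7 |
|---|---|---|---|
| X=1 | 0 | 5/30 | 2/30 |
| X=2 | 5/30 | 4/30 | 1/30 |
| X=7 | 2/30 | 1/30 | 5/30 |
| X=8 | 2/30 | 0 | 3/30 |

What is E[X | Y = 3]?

P(Y = 3) = 1/3.
Σ X·P over the event = 1·(5/30) + 2·(4/30) + 7·(1/30) = 2/3.
E[X | Y = 3] = (2/3) / (1/3) = 2.

2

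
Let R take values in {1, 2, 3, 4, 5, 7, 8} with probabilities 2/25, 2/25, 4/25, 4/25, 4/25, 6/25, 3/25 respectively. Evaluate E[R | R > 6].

22/3

P(R > 6) = 9/25.
Σ over the event: 7·6/25 + 8·3/25 = 66/25.
E[R | R > 6] = (66/25) / (9/25) = 22/3.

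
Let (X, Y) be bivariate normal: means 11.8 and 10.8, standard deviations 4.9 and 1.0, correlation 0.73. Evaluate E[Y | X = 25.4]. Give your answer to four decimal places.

12.8261

For a bivariate normal, E[Y | X=x] = μ_Y + ρ·(σ_Y/σ_X)·(x − μ_X).
E[Y | X=25.4] = 10.8 + (0.73)·(1.0/4.9)·(25.4 − (11.8)) = 10.8 + (0.14898)·(13.6) = 12.8261.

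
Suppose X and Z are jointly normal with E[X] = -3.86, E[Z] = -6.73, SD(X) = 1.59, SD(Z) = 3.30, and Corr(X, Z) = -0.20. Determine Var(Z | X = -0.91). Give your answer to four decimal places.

For a bivariate normal, Var(Z | X=x) = σ_Z²(1 − ρ²).
Var(Z | X=-0.91) = (3.30)²·(1 − (-0.20)²) = 10.89·0.96 = 10.4544.

10.4544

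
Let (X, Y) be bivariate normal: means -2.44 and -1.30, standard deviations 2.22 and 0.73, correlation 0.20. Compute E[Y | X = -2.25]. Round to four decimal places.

-1.2875

For a bivariate normal, E[Y | X=x] = μ_Y + ρ·(σ_Y/σ_X)·(x − μ_X).
E[Y | X=-2.25] = -1.30 + (0.20)·(0.73/2.22)·(-2.25 − (-2.44)) = -1.30 + (0.065766)·(0.19) = -1.2875.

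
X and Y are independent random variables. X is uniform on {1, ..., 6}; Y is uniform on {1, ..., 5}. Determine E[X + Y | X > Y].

P(X > Y) = 1/2.
Summing (X+Y)·P(x,y) over outcomes with X > Y gives 7/2.
E[X + Y | X > Y] = (7/2) / (1/2) = 7.

7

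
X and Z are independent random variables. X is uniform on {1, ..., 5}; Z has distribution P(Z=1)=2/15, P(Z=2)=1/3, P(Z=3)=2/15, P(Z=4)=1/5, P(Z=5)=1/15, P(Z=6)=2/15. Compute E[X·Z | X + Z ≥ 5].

219/19

P(X + Z ≥ 5) = 19/25.
Summing XZ·P(x,y) over outcomes with X + Z ≥ 5 gives 219/25.
E[X·Z | X + Z ≥ 5] = (219/25) / (19/25) = 219/19.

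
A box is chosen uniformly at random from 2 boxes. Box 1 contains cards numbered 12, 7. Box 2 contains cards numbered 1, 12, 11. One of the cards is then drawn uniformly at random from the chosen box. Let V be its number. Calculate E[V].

E[V | box 1] = (12+7)/2 = 19/2.
E[V | box 2] = (1+12+11)/3 = 8.
E[V] = (1/2)·(19/2) + (1/2)·(8) = 35/4.

35/4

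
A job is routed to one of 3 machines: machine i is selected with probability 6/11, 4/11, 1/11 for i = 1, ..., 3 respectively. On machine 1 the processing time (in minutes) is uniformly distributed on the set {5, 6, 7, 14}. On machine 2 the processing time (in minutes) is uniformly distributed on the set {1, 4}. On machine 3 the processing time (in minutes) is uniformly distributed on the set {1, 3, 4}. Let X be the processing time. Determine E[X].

E[X | machine 1] = (5+6+7+14)/4 = 8.
E[X | machine 2] = (1+4)/2 = 5/2.
E[X | machine 3] = (1+3+4)/3 = 8/3.
E[X] = (6/11)·(8) + (4/11)·(5/2) + (1/11)·(8/3) = 182/33.

182/33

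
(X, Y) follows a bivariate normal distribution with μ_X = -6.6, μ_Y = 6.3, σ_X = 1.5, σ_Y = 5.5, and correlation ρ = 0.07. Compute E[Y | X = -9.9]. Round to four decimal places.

The regression of Y on X has slope ρ·σ_Y/σ_X and passes through (μ_X, μ_Y).
E[Y | X=-9.9] = 6.3 + (0.07)·(5.5/1.5)·(-9.9 − (-6.6)) = 6.3 + (0.25667)·(-3.3) = 5.4530.

5.4530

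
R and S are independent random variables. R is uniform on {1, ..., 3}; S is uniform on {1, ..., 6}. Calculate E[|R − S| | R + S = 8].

Outcomes with R + S = 8: (2,6), (3,5), each with probability 1/18.
E[|R − S| | R + S = 8] = (4 + 2) / 2 = 3.

3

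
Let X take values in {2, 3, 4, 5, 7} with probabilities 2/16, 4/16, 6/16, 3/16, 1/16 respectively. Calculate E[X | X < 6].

11/3

P(X < 6) = 15/16.
Σ over the event: 2·1/8 + 3·1/4 + 4·3/8 + 5·3/16 = 55/16.
E[X | X < 6] = (55/16) / (15/16) = 11/3.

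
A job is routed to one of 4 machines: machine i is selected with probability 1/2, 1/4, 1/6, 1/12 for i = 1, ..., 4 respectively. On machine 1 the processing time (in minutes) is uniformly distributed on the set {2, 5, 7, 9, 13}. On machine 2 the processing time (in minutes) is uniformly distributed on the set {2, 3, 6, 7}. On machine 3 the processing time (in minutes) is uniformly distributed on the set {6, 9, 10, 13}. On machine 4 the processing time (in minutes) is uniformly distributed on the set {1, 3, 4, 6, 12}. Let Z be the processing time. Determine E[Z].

809/120

E[Z | machine 1] = (2+5+7+9+13)/5 = 36/5.
E[Z | machine 2] = (2+3+6+7)/4 = 9/2.
E[Z | machine 3] = (6+9+10+13)/4 = 19/2.
E[Z | machine 4] = (1+3+4+6+12)/5 = 26/5.
By the law of total expectation,
E[Z] = (1/2)·(36/5) + (1/4)·(9/2) + (1/6)·(19/2) + (1/12)·(26/5) = 809/120.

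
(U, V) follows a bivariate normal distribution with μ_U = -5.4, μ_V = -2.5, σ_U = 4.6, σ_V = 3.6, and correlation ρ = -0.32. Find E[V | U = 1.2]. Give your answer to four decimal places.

The regression of V on U has slope ρ·σ_V/σ_U and passes through (μ_U, μ_V).
E[V | U=1.2] = -2.5 + (-0.32)·(3.6/4.6)·(1.2 − (-5.4)) = -2.5 + (-0.250435)·(6.6) = -4.1529.

-4.1529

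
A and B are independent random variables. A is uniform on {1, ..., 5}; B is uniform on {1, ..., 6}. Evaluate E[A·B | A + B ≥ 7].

P(A + B ≥ 7) = 1/2.
Summing AB·P(x,y) over outcomes with A + B ≥ 7 gives 49/6.
E[A·B | A + B ≥ 7] = (49/6) / (1/2) = 49/3.

49/3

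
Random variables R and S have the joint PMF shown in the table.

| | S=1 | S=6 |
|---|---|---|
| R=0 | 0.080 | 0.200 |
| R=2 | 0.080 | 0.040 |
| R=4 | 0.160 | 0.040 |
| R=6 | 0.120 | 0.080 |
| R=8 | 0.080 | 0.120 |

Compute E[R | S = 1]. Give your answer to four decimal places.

4.1538

P(S = 1) = 0.520.
Summing R·P(R=x,S=y) over the conditioning event gives 2.160.
E[R | S = 1] = (2.160) / (0.520) = 4.1538.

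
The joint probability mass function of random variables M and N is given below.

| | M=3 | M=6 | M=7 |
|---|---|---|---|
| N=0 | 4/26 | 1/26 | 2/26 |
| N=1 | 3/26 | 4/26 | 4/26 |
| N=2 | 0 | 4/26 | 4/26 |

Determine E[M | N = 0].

P(N = 0) = 7/26.
Σ M·P over the event = 3·(4/26) + 6·(1/26) + 7·(2/26) = 16/13.
E[M | N = 0] = (16/13) / (7/26) = 32/7.

32/7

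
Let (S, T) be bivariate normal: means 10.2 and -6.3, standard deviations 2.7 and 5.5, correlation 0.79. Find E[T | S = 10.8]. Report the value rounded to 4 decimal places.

E[T | S=x] = μ_T + ρ(σ_T/σ_S)(x − μ_S) for jointly normal variables.
E[T | S=10.8] = -6.3 + (0.79)·(5.5/2.7)·(10.8 − (10.2)) = -6.3 + (1.6093)·(0.6) = -5.3344.

-5.3344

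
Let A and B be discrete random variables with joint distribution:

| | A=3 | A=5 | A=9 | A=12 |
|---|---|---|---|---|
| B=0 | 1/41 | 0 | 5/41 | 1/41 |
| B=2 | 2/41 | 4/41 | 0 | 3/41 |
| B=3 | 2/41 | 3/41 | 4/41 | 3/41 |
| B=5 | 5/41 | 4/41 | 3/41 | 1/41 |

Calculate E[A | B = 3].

P(B = 3) = 12/41.
Σ A·P over the event = 3·(2/41) + 5·(3/41) + 9·(4/41) + 12·(3/41) = 93/41.
E[A | B = 3] = (93/41) / (12/41) = 31/4.

31/4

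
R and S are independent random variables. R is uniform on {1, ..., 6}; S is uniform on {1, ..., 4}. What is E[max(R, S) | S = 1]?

Outcomes with S = 1: (1,1), (2,1), (3,1), (4,1), (5,1), (6,1), each with probability 1/24.
E[max(R, S) | S = 1] = (1 + 2 + 3 + 4 + 5 + 6) / 6 = 7/2.

7/2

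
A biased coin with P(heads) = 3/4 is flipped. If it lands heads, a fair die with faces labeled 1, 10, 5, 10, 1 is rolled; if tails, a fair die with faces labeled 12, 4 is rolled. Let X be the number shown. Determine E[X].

121/20

E[X | heads] = (1+10+5+10+1)/5 = 27/5.
E[X | tails] = (12+4)/2 = 8.
E[X] = (3/4)·(27/5) + (1/4)·(8) = 121/20.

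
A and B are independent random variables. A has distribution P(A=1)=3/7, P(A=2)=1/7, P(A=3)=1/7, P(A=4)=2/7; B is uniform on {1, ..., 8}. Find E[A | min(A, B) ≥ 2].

P(min(A, B) ≥ 2) = 1/2.
Summing A·P(x,y) over outcomes with min(A, B) ≥ 2 gives 13/8.
E[A | min(A, B) ≥ 2] = (13/8) / (1/2) = 13/4.

13/4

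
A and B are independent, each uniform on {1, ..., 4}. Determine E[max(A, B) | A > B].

10/3

P(A > B) = 3/8.
Summing max(A,B)·P(x,y) over outcomes with A > B gives 5/4.
E[max(A, B) | A > B] = (5/4) / (3/8) = 10/3.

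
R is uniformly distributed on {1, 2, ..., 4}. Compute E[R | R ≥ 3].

Given R ≥ 3, R is equally likely to be any of {3, 4}.
E[R | R ≥ 3] = (3 + 4) / 2 = 7/2.

7/2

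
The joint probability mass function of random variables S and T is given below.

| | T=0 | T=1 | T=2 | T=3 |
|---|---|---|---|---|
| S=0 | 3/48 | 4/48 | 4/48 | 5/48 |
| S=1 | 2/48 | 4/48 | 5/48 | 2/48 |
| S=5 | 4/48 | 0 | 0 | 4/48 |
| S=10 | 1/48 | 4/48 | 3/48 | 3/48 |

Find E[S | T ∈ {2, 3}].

P(T ∈ {2, 3}) = 13/24.
Σ S·P over the event = 0·(4/48) + 0·(5/48) + 1·(5/48) + 1·(2/48) + 5·(4/48) + 10·(3/48) + 10·(3/48) = 29/16.
E[S | T ∈ {2, 3}] = (29/16) / (13/24) = 87/26.

87/26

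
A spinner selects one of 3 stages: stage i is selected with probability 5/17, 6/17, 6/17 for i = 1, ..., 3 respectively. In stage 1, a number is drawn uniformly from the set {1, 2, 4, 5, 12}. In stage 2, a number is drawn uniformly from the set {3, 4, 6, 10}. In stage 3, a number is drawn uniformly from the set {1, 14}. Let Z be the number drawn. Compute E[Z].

207/34

E[Z | stage 1] = (1+2+4+5+12)/5 = 24/5.
E[Z | stage 2] = (3+4+6+10)/4 = 23/4.
E[Z | stage 3] = (1+14)/2 = 15/2.
By the law of total expectation,
E[Z] = (5/17)·(24/5) + (6/17)·(23/4) + (6/17)·(15/2) = 207/34.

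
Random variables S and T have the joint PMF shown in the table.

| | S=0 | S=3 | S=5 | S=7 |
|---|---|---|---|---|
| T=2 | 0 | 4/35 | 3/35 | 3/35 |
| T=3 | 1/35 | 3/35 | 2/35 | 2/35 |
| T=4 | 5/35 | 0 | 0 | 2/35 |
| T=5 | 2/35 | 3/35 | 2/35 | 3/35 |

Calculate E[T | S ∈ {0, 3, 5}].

P(S ∈ {0, 3, 5}) = 5/7.
Summing T·P(S=x,T=y) over the conditioning event gives 87/35.
E[T | S ∈ {0, 3, 5}] = (87/35) / (5/7) = 87/25.

87/25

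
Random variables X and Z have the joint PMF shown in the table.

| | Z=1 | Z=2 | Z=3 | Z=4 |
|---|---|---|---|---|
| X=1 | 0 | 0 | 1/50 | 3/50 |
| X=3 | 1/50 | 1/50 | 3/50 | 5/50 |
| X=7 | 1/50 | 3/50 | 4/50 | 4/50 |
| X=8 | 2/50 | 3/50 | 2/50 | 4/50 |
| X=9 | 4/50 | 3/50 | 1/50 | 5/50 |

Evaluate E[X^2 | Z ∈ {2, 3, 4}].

643/14

P(Z ∈ {2, 3, 4}) = 21/25.
Summing X^2·P(X=x,Z=y) over the conditioning event gives 1929/50.
E[X^2 | Z ∈ {2, 3, 4}] = (1929/50) / (21/25) = 643/14.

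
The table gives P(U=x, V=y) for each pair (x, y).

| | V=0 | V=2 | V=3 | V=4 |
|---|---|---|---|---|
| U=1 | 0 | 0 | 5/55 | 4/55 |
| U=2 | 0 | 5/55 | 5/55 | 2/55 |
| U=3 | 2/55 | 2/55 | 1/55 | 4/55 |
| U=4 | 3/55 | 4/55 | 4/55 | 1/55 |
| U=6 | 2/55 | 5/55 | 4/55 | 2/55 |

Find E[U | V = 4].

36/13

P(V = 4) = 13/55.
Summing U·P(U=x,V=y) over the conditioning event gives 36/55.
E[U | V = 4] = (36/55) / (13/55) = 36/13.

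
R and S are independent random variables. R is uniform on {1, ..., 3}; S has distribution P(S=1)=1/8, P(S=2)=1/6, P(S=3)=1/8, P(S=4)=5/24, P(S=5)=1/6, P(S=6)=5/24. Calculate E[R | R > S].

P(R > S) = 5/36.
Summing R·P(x,y) over outcomes with R > S gives 3/8.
E[R | R > S] = (3/8) / (5/36) = 27/10.

27/10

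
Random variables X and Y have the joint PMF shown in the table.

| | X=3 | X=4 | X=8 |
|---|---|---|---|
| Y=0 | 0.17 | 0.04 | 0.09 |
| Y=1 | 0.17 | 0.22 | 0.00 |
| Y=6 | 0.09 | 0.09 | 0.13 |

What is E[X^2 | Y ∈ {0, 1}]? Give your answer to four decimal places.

18.8116

P(Y ∈ {0, 1}) = 0.69.
Σ X^2·P over the event = 9·(0.17) + 9·(0.17) + 16·(0.04) + 16·(0.22) + 64·(0.09) = 12.98.
E[X^2 | Y ∈ {0, 1}] = (12.98) / (0.69) = 18.8116.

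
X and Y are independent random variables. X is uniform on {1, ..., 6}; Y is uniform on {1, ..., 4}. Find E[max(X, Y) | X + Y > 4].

P(X + Y > 4) = 3/4.
Summing max(X,Y)·P(x,y) over outcomes with X + Y > 4 gives 27/8.
E[max(X, Y) | X + Y > 4] = (27/8) / (3/4) = 9/2.

9/2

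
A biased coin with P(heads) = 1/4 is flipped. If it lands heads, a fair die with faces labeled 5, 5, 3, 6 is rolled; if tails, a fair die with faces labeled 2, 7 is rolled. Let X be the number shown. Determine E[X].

E[X | heads] = (5+5+3+6)/4 = 19/4.
E[X | tails] = (2+7)/2 = 9/2.
E[X] = (1/4)·(19/4) + (3/4)·(9/2) = 73/16.

73/16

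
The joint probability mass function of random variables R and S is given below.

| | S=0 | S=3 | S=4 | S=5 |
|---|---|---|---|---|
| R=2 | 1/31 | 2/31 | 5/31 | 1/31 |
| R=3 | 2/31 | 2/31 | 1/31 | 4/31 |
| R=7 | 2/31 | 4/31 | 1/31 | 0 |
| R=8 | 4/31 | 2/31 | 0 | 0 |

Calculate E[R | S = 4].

20/7

P(S = 4) = 7/31.
Σ R·P over the event = 2·(5/31) + 3·(1/31) + 7·(1/31) = 20/31.
E[R | S = 4] = (20/31) / (7/31) = 20/7.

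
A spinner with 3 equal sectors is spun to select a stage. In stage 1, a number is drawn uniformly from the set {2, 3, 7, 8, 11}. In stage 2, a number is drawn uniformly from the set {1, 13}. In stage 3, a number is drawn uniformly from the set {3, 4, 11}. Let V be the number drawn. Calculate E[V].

32/5

E[V | stage 1] = (2+3+7+8+11)/5 = 31/5.
E[V | stage 2] = (1+13)/2 = 7.
E[V | stage 3] = (3+4+11)/3 = 6.
E[V] = (1/3)·(31/5) + (1/3)·(7) + (1/3)·(6) = 32/5.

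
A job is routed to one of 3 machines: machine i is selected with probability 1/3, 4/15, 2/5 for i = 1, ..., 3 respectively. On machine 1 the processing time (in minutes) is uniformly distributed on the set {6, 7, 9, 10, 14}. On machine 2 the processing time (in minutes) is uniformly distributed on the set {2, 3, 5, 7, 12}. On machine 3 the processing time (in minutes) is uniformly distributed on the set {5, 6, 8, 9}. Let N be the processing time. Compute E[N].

E[N | machine 1] = (6+7+9+10+14)/5 = 46/5.
E[N | machine 2] = (2+3+5+7+12)/5 = 29/5.
E[N | machine 3] = (5+6+8+9)/4 = 7.
E[N] = (1/3)·(46/5) + (4/15)·(29/5) + (2/5)·(7) = 556/75.

556/75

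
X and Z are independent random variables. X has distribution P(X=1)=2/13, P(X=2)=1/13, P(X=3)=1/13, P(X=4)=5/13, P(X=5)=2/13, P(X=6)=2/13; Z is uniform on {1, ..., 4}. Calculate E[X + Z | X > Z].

115/17

P(X > Z) = 17/26.
Summing (X+Z)·P(x,y) over outcomes with X > Z gives 115/26.
E[X + Z | X > Z] = (115/26) / (17/26) = 115/17.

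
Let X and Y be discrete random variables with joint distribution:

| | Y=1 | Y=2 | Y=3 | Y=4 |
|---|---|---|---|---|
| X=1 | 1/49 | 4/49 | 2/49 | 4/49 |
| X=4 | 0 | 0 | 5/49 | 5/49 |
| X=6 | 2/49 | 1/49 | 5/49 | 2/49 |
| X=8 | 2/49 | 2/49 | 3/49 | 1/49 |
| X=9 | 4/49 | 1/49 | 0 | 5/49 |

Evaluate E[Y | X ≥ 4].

107/38

P(X ≥ 4) = 38/49.
Summing Y·P(X=x,Y=y) over the conditioning event gives 107/49.
E[Y | X ≥ 4] = (107/49) / (38/49) = 107/38.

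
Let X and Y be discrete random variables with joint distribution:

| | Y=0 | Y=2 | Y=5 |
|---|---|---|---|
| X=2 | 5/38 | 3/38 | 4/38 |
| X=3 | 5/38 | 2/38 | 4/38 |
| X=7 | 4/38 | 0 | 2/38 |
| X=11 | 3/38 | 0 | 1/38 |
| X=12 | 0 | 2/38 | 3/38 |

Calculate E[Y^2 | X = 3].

P(X = 3) = 11/38.
Σ Y^2·P over the event = 0·(5/38) + 4·(2/38) + 25·(4/38) = 54/19.
E[Y^2 | X = 3] = (54/19) / (11/38) = 108/11.

108/11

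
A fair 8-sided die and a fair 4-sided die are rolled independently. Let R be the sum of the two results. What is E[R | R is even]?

P(R is even) = 1/2.
Σ over the event: 2·1/32 + 4·3/32 + 6·1/8 + 8·1/8 + 10·3/32 + 12·1/32 = 7/2.
E[R | R is even] = (7/2) / (1/2) = 7.

7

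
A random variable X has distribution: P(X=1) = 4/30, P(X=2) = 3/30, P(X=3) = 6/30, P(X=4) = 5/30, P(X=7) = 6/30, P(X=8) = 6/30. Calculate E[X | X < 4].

P(X < 4) = 13/30.
Σ over the event: 1·2/15 + 2·1/10 + 3·1/5 = 14/15.
E[X | X < 4] = (14/15) / (13/30) = 28/13.

28/13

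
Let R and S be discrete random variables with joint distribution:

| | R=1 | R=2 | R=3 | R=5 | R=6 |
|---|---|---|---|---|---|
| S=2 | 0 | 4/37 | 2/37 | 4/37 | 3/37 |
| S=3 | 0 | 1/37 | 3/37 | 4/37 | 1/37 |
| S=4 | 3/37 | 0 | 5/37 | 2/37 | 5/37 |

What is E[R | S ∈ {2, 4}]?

55/14

P(S ∈ {2, 4}) = 28/37.
Summing R·P(R=x,S=y) over the conditioning event gives 110/37.
E[R | S ∈ {2, 4}] = (110/37) / (28/37) = 55/14.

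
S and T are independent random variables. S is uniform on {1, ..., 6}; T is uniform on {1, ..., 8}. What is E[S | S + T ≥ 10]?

14/3

P(S + T ≥ 10) = 5/16.
Summing S·P(x,y) over outcomes with S + T ≥ 10 gives 35/24.
E[S | S + T ≥ 10] = (35/24) / (5/16) = 14/3.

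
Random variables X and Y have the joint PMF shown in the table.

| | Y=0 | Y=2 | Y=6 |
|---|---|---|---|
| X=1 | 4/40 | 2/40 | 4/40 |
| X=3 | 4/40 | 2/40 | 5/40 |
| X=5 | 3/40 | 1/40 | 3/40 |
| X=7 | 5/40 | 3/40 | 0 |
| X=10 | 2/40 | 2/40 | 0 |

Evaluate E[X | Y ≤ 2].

P(Y ≤ 2) = 7/10.
Summing X·P(X=x,Y=y) over the conditioning event gives 7/2.
E[X | Y ≤ 2] = (7/2) / (7/10) = 5.

5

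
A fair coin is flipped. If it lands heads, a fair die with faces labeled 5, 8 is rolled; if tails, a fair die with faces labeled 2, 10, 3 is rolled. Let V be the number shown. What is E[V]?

23/4

E[V | heads] = (5+8)/2 = 13/2.
E[V | tails] = (2+10+3)/3 = 5.
E[V] = (1/2)·(13/2) + (1/2)·(5) = 23/4.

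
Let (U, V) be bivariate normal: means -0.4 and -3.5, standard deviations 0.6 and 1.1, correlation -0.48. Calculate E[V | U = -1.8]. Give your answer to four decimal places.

-2.2680

E[V | U=x] = μ_V + ρ(σ_V/σ_U)(x − μ_U) for jointly normal variables.
E[V | U=-1.8] = -3.5 + (-0.48)·(1.1/0.6)·(-1.8 − (-0.4)) = -3.5 + (-0.88)·(-1.4) = -2.2680.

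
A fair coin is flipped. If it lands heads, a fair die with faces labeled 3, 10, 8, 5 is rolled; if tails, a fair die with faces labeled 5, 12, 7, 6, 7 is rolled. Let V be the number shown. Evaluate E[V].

E[V | heads] = (3+10+8+5)/4 = 13/2.
E[V | tails] = (5+12+7+6+7)/5 = 37/5.
By the law of total expectation,
E[V] = (1/2)·(13/2) + (1/2)·(37/5) = 139/20.

139/20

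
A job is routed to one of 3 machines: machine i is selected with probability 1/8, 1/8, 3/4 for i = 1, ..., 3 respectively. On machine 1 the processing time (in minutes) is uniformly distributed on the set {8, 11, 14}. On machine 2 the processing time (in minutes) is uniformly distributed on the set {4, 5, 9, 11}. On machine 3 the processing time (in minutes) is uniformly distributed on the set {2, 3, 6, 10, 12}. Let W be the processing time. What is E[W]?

1157/160

E[W | machine 1] = (8+11+14)/3 = 11.
E[W | machine 2] = (4+5+9+11)/4 = 29/4.
E[W | machine 3] = (2+3+6+10+12)/5 = 33/5.
By the law of total expectation,
E[W] = (1/8)·(11) + (1/8)·(29/4) + (3/4)·(33/5) = 1157/160.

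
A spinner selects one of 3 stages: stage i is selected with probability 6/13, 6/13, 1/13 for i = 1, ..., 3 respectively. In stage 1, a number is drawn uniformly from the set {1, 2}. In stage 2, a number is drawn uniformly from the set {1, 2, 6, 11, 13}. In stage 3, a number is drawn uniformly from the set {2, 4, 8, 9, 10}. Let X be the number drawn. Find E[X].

E[X | stage 1] = (1+2)/2 = 3/2.
E[X | stage 2] = (1+2+6+11+13)/5 = 33/5.
E[X | stage 3] = (2+4+8+9+10)/5 = 33/5.
E[X] = (6/13)·(3/2) + (6/13)·(33/5) + (1/13)·(33/5) = 276/65.

276/65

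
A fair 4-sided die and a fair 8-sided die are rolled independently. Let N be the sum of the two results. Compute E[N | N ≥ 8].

66/7

P(N ≥ 8) = 7/16.
Σ over the event: 8·1/8 + 9·1/8 + 10·3/32 + 11·1/16 + 12·1/32 = 33/8.
E[N | N ≥ 8] = (33/8) / (7/16) = 66/7.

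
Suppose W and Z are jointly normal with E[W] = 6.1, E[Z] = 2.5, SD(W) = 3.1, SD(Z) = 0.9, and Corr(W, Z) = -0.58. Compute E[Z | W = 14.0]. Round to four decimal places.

For a bivariate normal, E[Z | W=x] = μ_Z + ρ·(σ_Z/σ_W)·(x − μ_W).
E[Z | W=14.0] = 2.5 + (-0.58)·(0.9/3.1)·(14.0 − (6.1)) = 2.5 + (-0.16839)·(7.9) = 1.1697.

1.1697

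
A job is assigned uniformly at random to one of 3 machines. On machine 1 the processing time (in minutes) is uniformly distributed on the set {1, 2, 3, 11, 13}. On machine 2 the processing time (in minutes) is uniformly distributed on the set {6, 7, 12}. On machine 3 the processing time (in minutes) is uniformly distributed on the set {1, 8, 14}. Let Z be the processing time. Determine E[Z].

22/3

E[Z | machine 1] = (1+2+3+11+13)/5 = 6.
E[Z | machine 2] = (6+7+12)/3 = 25/3.
E[Z | machine 3] = (1+8+14)/3 = 23/3.
By the law of total expectation,
E[Z] = (1/3)·(6) + (1/3)·(25/3) + (1/3)·(23/3) = 22/3.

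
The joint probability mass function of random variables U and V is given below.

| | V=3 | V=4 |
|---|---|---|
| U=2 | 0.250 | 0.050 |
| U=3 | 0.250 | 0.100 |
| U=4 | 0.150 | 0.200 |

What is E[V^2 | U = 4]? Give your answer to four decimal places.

P(U = 4) = 0.350.
Summing V^2·P(U=x,V=y) over the conditioning event gives 4.550.
E[V^2 | U = 4] = (4.550) / (0.350) = 13.0000.

13.0000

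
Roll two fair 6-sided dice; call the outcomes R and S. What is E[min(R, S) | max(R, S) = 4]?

P(max(R, S) = 4) = 7/36.
Summing min(R,S)·P(x,y) over outcomes with max(R, S) = 4 gives 4/9.
E[min(R, S) | max(R, S) = 4] = (4/9) / (7/36) = 16/7.

16/7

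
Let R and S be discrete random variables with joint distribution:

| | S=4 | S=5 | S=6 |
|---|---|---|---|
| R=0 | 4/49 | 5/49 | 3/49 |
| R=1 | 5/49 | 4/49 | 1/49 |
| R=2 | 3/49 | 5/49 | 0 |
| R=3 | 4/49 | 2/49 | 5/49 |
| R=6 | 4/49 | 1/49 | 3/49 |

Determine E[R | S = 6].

17/6

P(S = 6) = 12/49.
Σ R·P over the event = 0·(3/49) + 1·(1/49) + 3·(5/49) + 6·(3/49) = 34/49.
E[R | S = 6] = (34/49) / (12/49) = 17/6.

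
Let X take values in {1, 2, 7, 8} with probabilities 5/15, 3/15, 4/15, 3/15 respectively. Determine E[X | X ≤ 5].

11/8

P(X ≤ 5) = 8/15.
Σ over the event: 1·1/3 + 2·1/5 = 11/15.
E[X | X ≤ 5] = (11/15) / (8/15) = 11/8.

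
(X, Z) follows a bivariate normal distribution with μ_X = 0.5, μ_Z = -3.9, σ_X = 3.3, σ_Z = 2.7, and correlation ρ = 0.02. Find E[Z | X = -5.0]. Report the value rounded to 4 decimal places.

-3.9900

For a bivariate normal, E[Z | X=x] = μ_Z + ρ·(σ_Z/σ_X)·(x − μ_X).
E[Z | X=-5.0] = -3.9 + (0.02)·(2.7/3.3)·(-5.0 − (0.5)) = -3.9 + (0.016364)·(-5.5) = -3.9900.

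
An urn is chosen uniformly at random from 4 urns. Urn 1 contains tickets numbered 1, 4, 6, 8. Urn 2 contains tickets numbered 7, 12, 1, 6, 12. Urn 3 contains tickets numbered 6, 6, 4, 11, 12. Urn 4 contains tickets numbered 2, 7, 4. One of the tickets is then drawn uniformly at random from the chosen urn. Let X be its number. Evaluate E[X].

1469/240

E[X | urn 1] = (1+4+6+8)/4 = 19/4.
E[X | urn 2] = (7+12+1+6+12)/5 = 38/5.
E[X | urn 3] = (6+6+4+11+12)/5 = 39/5.
E[X | urn 4] = (2+7+4)/3 = 13/3.
By the law of total expectation,
E[X] = (1/4)·(19/4) + (1/4)·(38/5) + (1/4)·(39/5) + (1/4)·(13/3) = 1469/240.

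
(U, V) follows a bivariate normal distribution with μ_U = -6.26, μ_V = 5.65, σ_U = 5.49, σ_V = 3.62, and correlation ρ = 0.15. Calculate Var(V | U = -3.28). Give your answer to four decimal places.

Var(V | U=x) = (1 − ρ²)·σ_V².
Var(V | U=-3.28) = (3.62)²·(1 − (0.15)²) = 13.1044·0.9775 = 12.8096.

12.8096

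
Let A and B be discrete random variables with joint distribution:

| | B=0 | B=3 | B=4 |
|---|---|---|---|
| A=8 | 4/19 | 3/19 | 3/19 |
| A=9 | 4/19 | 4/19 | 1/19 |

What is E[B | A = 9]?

P(A = 9) = 9/19.
Summing B·P(A=x,B=y) over the conditioning event gives 16/19.
E[B | A = 9] = (16/19) / (9/19) = 16/9.

16/9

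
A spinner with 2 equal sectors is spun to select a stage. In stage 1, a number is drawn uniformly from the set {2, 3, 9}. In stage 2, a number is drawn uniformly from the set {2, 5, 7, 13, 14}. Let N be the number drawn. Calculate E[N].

E[N | stage 1] = (2+3+9)/3 = 14/3.
E[N | stage 2] = (2+5+7+13+14)/5 = 41/5.
E[N] = (1/2)·(14/3) + (1/2)·(41/5) = 193/30.

193/30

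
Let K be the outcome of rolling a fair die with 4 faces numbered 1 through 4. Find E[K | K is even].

Given K is even, K is equally likely to be any of {2, 4}.
E[K | K is even] = (2 + 4) / 2 = 3.

3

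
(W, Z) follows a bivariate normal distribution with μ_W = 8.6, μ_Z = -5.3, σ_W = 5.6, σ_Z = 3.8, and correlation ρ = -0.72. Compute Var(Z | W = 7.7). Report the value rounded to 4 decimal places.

Var(Z | W=x) = (1 − ρ²)·σ_Z².
Var(Z | W=7.7) = (3.8)²·(1 − (-0.72)²) = 14.44·0.4816 = 6.9543.

6.9543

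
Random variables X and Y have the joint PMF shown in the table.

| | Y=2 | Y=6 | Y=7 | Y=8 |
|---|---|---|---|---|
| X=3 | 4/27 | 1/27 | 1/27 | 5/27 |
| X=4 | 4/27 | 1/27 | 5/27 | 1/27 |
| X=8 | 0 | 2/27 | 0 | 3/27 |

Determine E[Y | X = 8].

36/5

P(X = 8) = 5/27.
Σ Y·P over the event = 6·(2/27) + 8·(3/27) = 4/3.
E[Y | X = 8] = (4/3) / (5/27) = 36/5.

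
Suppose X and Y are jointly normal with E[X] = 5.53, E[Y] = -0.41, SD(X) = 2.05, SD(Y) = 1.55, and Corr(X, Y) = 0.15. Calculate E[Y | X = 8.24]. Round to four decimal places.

-0.1026

E[Y | X=x] = μ_Y + ρ(σ_Y/σ_X)(x − μ_X) for jointly normal variables.
E[Y | X=8.24] = -0.41 + (0.15)·(1.55/2.05)·(8.24 − (5.53)) = -0.41 + (0.113415)·(2.71) = -0.1026.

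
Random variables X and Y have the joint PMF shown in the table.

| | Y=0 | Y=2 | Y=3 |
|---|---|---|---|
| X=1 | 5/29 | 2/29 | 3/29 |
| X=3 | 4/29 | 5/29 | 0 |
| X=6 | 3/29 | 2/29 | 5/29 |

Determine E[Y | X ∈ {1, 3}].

23/19

P(X ∈ {1, 3}) = 19/29.
Σ Y·P over the event = 0·(5/29) + 2·(2/29) + 3·(3/29) + 0·(4/29) + 2·(5/29) = 23/29.
E[Y | X ∈ {1, 3}] = (23/29) / (19/29) = 23/19.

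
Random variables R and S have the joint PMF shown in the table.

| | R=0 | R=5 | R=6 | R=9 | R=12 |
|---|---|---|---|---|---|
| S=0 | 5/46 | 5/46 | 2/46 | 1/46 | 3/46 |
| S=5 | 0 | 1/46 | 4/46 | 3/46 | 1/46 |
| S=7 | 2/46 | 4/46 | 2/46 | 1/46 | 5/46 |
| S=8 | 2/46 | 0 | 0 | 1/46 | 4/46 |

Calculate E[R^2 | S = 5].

556/9

P(S = 5) = 9/46.
Σ R^2·P over the event = 25·(1/46) + 36·(4/46) + 81·(3/46) + 144·(1/46) = 278/23.
E[R^2 | S = 5] = (278/23) / (9/46) = 556/9.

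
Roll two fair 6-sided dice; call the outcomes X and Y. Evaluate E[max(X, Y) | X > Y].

14/3

P(X > Y) = 5/12.
Summing max(X,Y)·P(x,y) over outcomes with X > Y gives 35/18.
E[max(X, Y) | X > Y] = (35/18) / (5/12) = 14/3.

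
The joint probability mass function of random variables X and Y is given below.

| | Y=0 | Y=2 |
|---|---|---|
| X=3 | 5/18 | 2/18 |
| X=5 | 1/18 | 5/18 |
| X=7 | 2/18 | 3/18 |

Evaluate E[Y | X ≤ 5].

P(X ≤ 5) = 13/18.
Summing Y·P(X=x,Y=y) over the conditioning event gives 7/9.
E[Y | X ≤ 5] = (7/9) / (13/18) = 14/13.

14/13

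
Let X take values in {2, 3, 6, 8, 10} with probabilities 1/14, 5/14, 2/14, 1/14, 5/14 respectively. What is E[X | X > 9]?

P(X > 9) = 5/14.
Σ over the event: 10·5/14 = 25/7.
E[X | X > 9] = (25/7) / (5/14) = 10.

10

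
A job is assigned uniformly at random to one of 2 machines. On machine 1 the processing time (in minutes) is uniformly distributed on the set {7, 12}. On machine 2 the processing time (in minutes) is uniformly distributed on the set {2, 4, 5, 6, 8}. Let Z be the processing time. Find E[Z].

29/4

E[Z | machine 1] = (7+12)/2 = 19/2.
E[Z | machine 2] = (2+4+5+6+8)/5 = 5.
E[Z] = (1/2)·(19/2) + (1/2)·(5) = 29/4.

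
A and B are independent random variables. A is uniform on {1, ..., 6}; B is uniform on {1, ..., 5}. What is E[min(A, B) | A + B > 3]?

67/27

P(A + B > 3) = 9/10.
Summing min(A,B)·P(x,y) over outcomes with A + B > 3 gives 67/30.
E[min(A, B) | A + B > 3] = (67/30) / (9/10) = 67/27.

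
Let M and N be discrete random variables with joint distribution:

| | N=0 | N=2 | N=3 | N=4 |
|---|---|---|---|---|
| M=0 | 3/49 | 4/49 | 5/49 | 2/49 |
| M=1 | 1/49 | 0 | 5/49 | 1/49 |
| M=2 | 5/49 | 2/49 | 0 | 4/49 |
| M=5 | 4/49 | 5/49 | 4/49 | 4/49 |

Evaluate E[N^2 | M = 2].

P(M = 2) = 11/49.
Σ N^2·P over the event = 0·(5/49) + 4·(2/49) + 16·(4/49) = 72/49.
E[N^2 | M = 2] = (72/49) / (11/49) = 72/11.

72/11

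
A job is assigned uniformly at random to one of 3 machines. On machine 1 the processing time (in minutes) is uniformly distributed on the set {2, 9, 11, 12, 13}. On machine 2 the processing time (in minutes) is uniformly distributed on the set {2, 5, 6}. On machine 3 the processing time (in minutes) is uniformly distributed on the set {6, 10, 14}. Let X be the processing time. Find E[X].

E[X | machine 1] = (2+9+11+12+13)/5 = 47/5.
E[X | machine 2] = (2+5+6)/3 = 13/3.
E[X | machine 3] = (6+10+14)/3 = 10.
E[X] = (1/3)·(47/5) + (1/3)·(13/3) + (1/3)·(10) = 356/45.

356/45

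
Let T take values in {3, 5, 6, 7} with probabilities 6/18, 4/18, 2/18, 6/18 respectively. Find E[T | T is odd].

5

P(T is odd) = 8/9.
Σ over the event: 3·1/3 + 5·2/9 + 7·1/3 = 40/9.
E[T | T is odd] = (40/9) / (8/9) = 5.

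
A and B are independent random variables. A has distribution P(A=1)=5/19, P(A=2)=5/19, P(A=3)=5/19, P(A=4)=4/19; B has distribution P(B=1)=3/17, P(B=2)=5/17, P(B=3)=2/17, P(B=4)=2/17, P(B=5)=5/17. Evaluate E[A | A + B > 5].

P(A + B > 5) = 161/323.
Summing A·P(x,y) over outcomes with A + B > 5 gives 454/323.
E[A | A + B > 5] = (454/323) / (161/323) = 454/161.

454/161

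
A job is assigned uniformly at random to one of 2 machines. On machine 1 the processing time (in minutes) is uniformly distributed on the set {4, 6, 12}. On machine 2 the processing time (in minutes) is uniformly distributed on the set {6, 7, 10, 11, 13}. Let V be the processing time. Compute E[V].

251/30

E[V | machine 1] = (4+6+12)/3 = 22/3.
E[V | machine 2] = (6+7+10+11+13)/5 = 47/5.
By the law of total expectation,
E[V] = (1/2)·(22/3) + (1/2)·(47/5) = 251/30.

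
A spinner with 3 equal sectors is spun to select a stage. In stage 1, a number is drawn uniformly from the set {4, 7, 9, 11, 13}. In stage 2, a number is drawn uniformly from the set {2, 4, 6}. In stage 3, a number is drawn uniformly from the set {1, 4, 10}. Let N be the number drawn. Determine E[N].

E[N | stage 1] = (4+7+9+11+13)/5 = 44/5.
E[N | stage 2] = (2+4+6)/3 = 4.
E[N | stage 3] = (1+4+10)/3 = 5.
By the law of total expectation,
E[N] = (1/3)·(44/5) + (1/3)·(4) + (1/3)·(5) = 89/15.

89/15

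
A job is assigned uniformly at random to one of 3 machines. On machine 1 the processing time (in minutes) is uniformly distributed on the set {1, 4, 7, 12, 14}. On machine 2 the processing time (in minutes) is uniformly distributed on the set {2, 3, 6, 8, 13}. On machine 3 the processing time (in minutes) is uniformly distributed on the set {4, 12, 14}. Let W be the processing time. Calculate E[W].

E[W | machine 1] = (1+4+7+12+14)/5 = 38/5.
E[W | machine 2] = (2+3+6+8+13)/5 = 32/5.
E[W | machine 3] = (4+12+14)/3 = 10.
E[W] = (1/3)·(38/5) + (1/3)·(32/5) + (1/3)·(10) = 8.

8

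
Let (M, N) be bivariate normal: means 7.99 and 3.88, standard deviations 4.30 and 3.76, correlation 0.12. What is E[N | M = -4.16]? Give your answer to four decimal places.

2.6051

E[N | M=x] = μ_N + ρ(σ_N/σ_M)(x − μ_M) for jointly normal variables.
E[N | M=-4.16] = 3.88 + (0.12)·(3.76/4.30)·(-4.16 − (7.99)) = 3.88 + (0.10493)·(-12.15) = 2.6051.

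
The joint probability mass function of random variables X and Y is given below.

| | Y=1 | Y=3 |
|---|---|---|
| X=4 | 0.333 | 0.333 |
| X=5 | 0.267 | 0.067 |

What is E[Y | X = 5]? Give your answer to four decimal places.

P(X = 5) = 0.334.
Σ Y·P over the event = 1·(0.267) + 3·(0.067) = 0.468.
E[Y | X = 5] = (0.468) / (0.334) = 1.4012.

1.4012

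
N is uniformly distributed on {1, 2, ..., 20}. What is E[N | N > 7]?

P(N > 7) = 13/20.
E[N | N > 7] = (91/10) / (13/20) = 14.

14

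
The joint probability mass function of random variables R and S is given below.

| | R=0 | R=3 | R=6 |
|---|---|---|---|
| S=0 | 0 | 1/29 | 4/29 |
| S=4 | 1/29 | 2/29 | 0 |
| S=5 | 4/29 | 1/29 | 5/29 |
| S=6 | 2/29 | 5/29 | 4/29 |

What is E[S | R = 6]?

49/13

P(R = 6) = 13/29.
Summing S·P(R=x,S=y) over the conditioning event gives 49/29.
E[S | R = 6] = (49/29) / (13/29) = 49/13.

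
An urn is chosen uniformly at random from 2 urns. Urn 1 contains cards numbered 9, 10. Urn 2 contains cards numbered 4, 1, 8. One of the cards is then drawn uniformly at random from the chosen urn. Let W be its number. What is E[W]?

83/12

E[W | urn 1] = (9+10)/2 = 19/2.
E[W | urn 2] = (4+1+8)/3 = 13/3.
E[W] = (1/2)·(19/2) + (1/2)·(13/3) = 83/12.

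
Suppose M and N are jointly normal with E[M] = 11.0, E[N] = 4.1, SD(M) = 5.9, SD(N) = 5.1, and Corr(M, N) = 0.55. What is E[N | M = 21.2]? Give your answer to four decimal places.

8.9493

E[N | M=x] = μ_N + ρ(σ_N/σ_M)(x − μ_M) for jointly normal variables.
E[N | M=21.2] = 4.1 + (0.55)·(5.1/5.9)·(21.2 − (11.0)) = 4.1 + (0.47542)·(10.2) = 8.9493.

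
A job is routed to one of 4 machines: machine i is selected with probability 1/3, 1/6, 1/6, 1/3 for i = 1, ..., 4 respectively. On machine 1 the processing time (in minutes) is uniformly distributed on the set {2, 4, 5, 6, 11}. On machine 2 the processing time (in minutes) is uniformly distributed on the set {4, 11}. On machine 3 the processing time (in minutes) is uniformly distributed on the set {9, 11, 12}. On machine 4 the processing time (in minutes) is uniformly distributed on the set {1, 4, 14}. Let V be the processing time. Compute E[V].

E[V | machine 1] = (2+4+5+6+11)/5 = 28/5.
E[V | machine 2] = (4+11)/2 = 15/2.
E[V | machine 3] = (9+11+12)/3 = 32/3.
E[V | machine 4] = (1+4+14)/3 = 19/3.
By the law of total expectation,
E[V] = (1/3)·(28/5) + (1/6)·(15/2) + (1/6)·(32/3) + (1/3)·(19/3) = 1261/180.

1261/180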